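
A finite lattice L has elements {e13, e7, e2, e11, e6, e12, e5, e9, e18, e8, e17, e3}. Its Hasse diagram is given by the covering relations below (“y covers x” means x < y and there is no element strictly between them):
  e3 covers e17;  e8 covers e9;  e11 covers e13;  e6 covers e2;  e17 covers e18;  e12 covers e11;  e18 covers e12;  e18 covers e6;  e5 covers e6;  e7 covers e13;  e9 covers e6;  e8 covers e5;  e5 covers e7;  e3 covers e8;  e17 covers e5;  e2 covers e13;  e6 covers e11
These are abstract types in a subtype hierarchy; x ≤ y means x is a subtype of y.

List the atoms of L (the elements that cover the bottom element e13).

e11, e2, e7

The atoms are exactly the elements that cover e13: e11, e2, e7.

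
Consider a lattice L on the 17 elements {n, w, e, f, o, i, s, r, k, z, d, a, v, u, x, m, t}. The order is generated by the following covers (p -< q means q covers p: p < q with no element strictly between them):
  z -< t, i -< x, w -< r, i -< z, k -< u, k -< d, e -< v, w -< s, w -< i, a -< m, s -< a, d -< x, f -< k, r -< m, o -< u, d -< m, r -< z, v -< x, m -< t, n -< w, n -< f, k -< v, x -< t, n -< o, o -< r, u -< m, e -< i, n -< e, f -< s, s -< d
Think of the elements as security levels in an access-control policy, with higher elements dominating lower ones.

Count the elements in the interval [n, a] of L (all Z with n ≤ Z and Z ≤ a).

5

The interval [n, a] = {a, f, n, s, w}, which has 5 elements.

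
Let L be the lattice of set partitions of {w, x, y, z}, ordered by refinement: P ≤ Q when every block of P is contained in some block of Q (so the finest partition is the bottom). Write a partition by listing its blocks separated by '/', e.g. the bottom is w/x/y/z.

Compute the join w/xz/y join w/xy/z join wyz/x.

wxyz

The join of w/xz/y, w/xy/z, wyz/x merges any blocks that overlap across the partitions, giving wxyz.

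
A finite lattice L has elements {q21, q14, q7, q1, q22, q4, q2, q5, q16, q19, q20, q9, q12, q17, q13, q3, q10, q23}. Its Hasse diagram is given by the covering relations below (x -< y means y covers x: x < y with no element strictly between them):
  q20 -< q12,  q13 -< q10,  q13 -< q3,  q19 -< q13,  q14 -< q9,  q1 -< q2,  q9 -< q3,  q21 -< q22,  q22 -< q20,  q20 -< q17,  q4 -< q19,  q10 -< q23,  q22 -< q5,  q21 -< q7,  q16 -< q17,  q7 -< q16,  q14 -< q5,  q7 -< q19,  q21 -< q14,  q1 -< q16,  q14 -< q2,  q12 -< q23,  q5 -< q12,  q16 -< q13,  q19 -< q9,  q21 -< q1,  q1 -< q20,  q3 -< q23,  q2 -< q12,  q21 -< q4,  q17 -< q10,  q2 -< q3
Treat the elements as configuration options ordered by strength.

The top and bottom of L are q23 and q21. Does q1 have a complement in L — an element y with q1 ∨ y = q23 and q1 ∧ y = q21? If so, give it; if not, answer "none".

For every candidate y, either q1 ∨ y ≠ q23 or q1 ∧ y ≠ q21; no complement exists.

none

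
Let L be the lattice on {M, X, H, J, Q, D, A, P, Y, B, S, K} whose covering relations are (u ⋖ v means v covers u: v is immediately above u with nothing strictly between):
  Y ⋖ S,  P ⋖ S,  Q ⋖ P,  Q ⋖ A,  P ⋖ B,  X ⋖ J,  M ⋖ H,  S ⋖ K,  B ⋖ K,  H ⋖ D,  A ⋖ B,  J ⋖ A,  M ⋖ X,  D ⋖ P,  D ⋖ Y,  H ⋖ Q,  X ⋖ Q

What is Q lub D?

Common upper bounds of {Q, D}: B, K, P, S.
The least among these is P.

P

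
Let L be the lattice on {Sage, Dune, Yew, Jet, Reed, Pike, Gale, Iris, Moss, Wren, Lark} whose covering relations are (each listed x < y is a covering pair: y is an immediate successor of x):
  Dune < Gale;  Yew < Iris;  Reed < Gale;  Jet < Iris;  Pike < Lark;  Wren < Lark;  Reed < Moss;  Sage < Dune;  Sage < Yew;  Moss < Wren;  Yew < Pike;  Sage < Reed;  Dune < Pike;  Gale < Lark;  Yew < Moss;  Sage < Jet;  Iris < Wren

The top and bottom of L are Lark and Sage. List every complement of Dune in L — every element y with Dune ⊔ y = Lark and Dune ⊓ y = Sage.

Iris, Jet, Moss, Wren

Need y with Dune ∨ y = Lark and Dune ∧ y = Sage.
Checking each element gives: Iris, Jet, Moss, Wren.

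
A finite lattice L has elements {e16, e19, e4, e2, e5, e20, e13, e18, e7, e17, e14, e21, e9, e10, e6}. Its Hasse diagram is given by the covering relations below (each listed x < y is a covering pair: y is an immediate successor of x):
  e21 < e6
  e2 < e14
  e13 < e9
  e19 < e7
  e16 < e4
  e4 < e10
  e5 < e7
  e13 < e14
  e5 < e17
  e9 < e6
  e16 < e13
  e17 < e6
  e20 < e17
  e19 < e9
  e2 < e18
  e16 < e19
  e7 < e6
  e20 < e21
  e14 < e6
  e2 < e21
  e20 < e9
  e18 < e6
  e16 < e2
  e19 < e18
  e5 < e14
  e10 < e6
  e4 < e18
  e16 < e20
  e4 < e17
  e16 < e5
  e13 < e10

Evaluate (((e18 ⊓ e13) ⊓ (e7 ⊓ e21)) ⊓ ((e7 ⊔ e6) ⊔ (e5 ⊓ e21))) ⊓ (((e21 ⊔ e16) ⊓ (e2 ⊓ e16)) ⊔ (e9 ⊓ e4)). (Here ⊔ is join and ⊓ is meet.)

e16

e18 ∧ e13 = e16
e7 ∧ e21 = e16
e16 ∧ e16 = e16
e7 ∨ e6 = e6
e5 ∧ e21 = e16
e6 ∨ e16 = e6
e16 ∧ e6 = e16
e21 ∨ e16 = e21
e2 ∧ e16 = e16
e21 ∧ e16 = e16
e9 ∧ e4 = e16
e16 ∨ e16 = e16
e16 ∧ e16 = e16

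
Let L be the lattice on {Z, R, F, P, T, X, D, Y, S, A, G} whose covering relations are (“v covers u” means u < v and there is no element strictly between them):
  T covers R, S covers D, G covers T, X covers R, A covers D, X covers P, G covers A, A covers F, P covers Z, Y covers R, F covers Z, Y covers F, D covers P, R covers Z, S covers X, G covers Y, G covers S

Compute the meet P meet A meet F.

Z

Common lower bounds of {P, A, F}: Z.
The greatest among these is Z.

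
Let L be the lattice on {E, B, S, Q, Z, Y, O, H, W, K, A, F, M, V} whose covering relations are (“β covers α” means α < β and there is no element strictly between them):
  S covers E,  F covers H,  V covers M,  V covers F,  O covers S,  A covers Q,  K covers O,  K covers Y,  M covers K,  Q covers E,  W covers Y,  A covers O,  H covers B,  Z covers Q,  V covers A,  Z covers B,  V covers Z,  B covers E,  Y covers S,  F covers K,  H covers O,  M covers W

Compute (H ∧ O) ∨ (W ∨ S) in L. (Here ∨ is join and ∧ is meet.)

M

H ∧ O = O
W ∨ S = W
O ∨ W = M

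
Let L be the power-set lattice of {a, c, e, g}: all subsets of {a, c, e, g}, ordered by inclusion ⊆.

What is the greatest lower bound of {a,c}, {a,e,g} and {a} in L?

{a}

Under ⊆, meet is intersection: {a,c} ∩ {a,e,g} ∩ {a} = {a}.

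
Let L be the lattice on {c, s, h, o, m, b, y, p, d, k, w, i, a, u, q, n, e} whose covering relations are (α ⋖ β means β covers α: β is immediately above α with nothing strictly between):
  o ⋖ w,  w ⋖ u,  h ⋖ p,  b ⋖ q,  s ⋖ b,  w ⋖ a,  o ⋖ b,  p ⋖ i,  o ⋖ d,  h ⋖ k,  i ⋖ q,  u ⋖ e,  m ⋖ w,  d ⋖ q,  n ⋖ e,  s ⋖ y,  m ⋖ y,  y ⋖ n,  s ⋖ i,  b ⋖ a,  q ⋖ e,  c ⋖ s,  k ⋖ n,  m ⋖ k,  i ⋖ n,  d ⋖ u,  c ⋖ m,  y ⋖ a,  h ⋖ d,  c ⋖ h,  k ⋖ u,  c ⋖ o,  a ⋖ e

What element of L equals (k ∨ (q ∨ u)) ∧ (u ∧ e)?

u

q ∨ u = e
k ∨ e = e
u ∧ e = u
e ∧ u = u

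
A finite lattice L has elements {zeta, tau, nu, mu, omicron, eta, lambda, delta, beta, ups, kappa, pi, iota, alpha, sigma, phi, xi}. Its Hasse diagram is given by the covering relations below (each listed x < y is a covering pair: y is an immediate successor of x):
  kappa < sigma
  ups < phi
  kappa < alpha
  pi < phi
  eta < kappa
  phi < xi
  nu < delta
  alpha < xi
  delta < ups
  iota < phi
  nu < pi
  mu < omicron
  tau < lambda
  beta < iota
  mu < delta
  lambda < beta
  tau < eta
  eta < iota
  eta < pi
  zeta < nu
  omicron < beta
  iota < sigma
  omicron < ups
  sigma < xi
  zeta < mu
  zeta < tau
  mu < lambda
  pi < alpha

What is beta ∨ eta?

Common upper bounds of {beta, eta}: iota, phi, sigma, xi.
The least among these is iota.

iota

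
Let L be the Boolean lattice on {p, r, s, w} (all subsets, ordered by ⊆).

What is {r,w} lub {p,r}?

Common upper bounds of {{r,w}, {p,r}}: {p,r,s,w}, {p,r,w}.
The least among these is {p,r,w}.

{p,r,w}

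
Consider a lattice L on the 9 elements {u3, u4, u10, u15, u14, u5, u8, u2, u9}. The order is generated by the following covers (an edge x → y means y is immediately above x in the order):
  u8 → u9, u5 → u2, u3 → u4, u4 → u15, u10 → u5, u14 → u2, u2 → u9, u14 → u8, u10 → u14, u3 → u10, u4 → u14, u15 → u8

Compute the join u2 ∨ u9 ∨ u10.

Common upper bounds of {u2, u9, u10}: u9.
The least among these is u9.

u9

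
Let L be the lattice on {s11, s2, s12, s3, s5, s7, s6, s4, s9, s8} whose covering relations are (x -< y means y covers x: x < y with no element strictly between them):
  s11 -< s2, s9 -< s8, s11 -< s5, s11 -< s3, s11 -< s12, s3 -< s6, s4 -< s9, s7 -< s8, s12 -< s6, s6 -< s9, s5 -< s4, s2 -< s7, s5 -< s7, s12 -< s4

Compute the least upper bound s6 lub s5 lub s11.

Common upper bounds of {s6, s5, s11}: s8, s9.
The least among these is s9.

s9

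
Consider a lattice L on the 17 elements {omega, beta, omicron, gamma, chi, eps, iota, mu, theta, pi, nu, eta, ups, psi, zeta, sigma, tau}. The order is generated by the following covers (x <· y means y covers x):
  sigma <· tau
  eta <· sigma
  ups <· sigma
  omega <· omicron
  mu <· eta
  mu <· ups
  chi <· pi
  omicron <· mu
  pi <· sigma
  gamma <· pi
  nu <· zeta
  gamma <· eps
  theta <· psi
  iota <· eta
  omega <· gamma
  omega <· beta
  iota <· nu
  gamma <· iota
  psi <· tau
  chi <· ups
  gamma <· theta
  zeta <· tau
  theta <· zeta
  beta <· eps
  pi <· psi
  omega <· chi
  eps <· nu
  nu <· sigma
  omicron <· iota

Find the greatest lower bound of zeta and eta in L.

Common lower bounds of {zeta, eta}: gamma, iota, omega, omicron.
The greatest among these is iota.

iota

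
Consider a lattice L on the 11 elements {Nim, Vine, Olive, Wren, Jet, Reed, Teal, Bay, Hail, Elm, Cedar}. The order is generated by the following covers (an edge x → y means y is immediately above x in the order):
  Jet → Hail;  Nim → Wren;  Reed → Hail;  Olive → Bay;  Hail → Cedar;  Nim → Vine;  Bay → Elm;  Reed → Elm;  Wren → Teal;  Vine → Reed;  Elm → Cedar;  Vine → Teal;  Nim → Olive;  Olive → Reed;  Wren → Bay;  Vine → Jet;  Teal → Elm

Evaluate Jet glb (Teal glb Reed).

Vine

Teal ∧ Reed = Vine
Jet ∧ Vine = Vine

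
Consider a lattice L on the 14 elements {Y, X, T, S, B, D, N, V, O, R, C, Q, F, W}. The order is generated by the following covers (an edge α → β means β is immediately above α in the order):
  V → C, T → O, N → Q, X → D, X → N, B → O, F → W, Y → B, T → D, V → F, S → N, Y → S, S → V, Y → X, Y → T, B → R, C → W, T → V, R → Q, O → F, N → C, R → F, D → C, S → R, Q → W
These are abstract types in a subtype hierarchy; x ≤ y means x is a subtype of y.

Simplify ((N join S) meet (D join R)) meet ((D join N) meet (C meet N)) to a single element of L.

N

N ∨ S = N
D ∨ R = W
N ∧ W = N
D ∨ N = C
C ∧ N = N
C ∧ N = N
N ∧ N = N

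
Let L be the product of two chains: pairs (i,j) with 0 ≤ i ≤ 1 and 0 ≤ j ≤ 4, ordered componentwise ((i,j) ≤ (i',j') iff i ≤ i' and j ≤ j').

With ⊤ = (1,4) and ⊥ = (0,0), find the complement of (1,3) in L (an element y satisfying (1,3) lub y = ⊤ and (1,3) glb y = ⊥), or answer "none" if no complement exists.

For every candidate y, either (1,3) ∨ y ≠ (1,4) or (1,3) ∧ y ≠ (0,0); no complement exists.

none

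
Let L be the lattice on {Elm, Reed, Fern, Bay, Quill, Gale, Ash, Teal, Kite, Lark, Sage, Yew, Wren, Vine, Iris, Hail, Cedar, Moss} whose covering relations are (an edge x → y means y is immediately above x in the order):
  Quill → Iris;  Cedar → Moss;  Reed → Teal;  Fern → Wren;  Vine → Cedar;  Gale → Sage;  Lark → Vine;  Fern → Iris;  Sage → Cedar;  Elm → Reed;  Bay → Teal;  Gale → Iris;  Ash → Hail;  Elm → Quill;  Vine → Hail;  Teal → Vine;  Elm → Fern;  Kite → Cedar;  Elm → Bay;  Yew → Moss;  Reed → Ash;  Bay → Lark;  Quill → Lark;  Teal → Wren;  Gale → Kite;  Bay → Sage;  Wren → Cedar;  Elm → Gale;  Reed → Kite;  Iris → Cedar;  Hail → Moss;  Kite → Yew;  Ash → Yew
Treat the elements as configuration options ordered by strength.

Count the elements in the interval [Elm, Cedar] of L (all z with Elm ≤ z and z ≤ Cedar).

14

The interval [Elm, Cedar] = {Bay, Cedar, Elm, Fern, Gale, Iris, Kite, Lark, Quill, Reed, Sage, Teal, Vine, Wren}, which has 14 elements.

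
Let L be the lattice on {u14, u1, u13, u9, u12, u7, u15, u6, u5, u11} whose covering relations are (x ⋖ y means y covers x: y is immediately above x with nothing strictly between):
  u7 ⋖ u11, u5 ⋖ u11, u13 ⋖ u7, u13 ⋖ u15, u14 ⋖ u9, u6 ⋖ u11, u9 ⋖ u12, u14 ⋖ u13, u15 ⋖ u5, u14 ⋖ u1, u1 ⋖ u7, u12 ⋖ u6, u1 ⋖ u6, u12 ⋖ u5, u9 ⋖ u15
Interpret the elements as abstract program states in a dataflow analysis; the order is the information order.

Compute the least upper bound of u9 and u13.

u15

Common upper bounds of {u9, u13}: u11, u15, u5.
The least among these is u15.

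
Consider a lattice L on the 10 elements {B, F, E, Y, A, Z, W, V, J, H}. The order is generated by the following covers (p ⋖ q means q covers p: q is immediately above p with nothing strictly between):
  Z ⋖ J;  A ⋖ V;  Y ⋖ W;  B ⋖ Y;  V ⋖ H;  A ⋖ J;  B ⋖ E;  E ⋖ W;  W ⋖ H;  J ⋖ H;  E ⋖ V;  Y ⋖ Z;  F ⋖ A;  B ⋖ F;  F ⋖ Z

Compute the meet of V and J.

A

Common lower bounds of {V, J}: A, B, F.
The greatest among these is A.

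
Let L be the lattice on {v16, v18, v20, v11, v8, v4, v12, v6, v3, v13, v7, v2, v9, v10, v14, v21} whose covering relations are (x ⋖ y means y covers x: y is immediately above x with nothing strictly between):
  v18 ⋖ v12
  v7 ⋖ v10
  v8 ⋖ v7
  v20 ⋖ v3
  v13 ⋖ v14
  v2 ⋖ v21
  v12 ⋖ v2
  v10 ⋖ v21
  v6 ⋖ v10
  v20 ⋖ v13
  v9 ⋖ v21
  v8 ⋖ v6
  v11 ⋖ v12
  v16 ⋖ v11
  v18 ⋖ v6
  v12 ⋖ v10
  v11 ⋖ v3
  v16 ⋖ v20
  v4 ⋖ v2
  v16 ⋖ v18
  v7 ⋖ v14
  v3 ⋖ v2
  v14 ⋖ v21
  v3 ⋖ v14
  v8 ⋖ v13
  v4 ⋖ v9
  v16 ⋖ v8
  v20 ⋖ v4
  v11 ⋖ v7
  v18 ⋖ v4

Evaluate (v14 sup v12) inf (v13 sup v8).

v14 ∨ v12 = v21
v13 ∨ v8 = v13
v21 ∧ v13 = v13

v13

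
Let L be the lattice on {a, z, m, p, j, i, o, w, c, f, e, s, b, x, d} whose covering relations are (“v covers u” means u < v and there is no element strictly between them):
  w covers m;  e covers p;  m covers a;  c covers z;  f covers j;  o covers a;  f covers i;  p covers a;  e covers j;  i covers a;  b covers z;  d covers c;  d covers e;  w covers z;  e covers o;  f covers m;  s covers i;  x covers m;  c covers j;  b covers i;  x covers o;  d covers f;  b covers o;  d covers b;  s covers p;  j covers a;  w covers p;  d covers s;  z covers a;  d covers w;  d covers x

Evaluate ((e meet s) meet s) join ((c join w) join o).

d

e ∧ s = p
p ∧ s = p
c ∨ w = d
d ∨ o = d
p ∨ d = d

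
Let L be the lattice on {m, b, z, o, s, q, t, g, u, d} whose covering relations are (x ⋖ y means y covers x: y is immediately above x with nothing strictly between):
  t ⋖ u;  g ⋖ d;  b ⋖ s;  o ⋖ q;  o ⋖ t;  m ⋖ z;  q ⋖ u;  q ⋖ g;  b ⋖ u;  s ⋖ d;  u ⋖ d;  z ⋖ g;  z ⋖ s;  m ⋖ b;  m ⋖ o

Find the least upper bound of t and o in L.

t

Common upper bounds of {t, o}: d, t, u.
The least among these is t.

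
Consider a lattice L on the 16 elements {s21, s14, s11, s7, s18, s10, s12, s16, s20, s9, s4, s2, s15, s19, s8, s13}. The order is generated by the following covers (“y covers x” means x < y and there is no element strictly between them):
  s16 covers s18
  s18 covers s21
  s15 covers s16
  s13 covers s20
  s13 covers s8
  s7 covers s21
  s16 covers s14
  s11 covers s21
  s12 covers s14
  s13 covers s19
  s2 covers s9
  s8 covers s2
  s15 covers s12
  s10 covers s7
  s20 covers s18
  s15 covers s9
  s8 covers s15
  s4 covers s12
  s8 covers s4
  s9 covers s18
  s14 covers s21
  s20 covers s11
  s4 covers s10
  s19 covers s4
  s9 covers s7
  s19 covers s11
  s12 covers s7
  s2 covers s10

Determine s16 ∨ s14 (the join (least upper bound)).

Common upper bounds of {s16, s14}: s13, s15, s16, s8.
The least among these is s16.

s16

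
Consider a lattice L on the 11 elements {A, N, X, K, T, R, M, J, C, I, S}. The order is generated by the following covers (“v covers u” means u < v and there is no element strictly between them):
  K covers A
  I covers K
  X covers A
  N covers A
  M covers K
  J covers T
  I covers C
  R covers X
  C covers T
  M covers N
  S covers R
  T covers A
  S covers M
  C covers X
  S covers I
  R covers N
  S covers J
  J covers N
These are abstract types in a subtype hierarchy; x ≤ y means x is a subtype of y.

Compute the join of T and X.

C

Common upper bounds of {T, X}: C, I, S.
The least among these is C.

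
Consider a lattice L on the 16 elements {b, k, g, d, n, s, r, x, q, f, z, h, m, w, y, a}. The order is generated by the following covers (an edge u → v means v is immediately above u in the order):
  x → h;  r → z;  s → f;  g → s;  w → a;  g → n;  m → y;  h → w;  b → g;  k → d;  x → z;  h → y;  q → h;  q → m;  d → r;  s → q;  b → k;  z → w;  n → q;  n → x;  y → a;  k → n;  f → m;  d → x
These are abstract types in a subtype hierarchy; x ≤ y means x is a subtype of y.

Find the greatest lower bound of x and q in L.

n

Common lower bounds of {x, q}: b, g, k, n.
The greatest among these is n.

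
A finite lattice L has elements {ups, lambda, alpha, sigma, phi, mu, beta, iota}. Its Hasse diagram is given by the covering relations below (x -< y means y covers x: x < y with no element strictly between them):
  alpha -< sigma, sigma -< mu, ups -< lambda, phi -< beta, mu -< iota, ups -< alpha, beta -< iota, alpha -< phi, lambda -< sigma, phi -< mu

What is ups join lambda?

Common upper bounds of {ups, lambda}: iota, lambda, mu, sigma.
The least among these is lambda.

lambda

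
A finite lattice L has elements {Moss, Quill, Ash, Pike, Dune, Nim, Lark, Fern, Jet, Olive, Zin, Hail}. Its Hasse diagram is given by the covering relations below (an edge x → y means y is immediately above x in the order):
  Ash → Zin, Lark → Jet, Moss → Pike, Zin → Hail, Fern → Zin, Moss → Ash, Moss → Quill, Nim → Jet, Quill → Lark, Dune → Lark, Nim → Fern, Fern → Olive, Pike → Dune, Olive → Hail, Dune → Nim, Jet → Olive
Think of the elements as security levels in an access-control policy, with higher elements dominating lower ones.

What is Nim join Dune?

Nim

Common upper bounds of {Nim, Dune}: Fern, Hail, Jet, Nim, Olive, Zin.
The least among these is Nim.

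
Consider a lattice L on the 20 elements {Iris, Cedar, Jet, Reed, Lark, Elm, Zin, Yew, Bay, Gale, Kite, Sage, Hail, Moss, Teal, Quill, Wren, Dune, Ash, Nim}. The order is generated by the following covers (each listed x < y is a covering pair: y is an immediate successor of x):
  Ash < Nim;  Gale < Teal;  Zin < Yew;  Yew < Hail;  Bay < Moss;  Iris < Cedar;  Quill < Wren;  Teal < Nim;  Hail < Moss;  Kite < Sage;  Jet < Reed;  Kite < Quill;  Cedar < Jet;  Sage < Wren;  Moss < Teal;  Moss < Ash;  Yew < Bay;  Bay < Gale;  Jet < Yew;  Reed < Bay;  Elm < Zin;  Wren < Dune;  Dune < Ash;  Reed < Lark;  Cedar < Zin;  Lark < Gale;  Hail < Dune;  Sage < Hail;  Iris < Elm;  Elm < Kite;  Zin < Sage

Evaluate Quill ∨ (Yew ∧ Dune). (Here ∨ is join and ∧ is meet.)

Dune

Yew ∧ Dune = Yew
Quill ∨ Yew = Dune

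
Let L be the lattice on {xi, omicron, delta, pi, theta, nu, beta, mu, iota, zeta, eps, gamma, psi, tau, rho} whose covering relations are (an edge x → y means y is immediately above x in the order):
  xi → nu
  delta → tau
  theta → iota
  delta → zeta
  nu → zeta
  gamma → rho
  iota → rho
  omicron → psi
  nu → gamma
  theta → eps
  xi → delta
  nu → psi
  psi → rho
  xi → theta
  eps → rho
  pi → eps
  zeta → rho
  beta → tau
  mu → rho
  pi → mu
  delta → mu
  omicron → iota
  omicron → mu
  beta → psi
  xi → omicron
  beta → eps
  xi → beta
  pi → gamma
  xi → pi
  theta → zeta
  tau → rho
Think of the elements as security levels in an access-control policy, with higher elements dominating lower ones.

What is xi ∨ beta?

Common upper bounds of {xi, beta}: beta, eps, psi, rho, tau.
The least among these is beta.

beta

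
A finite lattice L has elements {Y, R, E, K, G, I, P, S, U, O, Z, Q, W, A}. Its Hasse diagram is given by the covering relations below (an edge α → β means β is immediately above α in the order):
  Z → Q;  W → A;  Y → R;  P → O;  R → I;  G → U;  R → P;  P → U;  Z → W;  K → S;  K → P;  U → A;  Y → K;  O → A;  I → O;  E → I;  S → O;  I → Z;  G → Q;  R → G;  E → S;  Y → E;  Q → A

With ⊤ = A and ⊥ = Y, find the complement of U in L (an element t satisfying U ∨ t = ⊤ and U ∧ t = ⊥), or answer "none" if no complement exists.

Need t with U ∨ t = A and U ∧ t = Y.
Checking each element gives: E.

E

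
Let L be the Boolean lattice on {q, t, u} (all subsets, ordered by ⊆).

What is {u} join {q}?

Under ⊆, join is union: {u} ∪ {q} = {q,u}.

{q,u}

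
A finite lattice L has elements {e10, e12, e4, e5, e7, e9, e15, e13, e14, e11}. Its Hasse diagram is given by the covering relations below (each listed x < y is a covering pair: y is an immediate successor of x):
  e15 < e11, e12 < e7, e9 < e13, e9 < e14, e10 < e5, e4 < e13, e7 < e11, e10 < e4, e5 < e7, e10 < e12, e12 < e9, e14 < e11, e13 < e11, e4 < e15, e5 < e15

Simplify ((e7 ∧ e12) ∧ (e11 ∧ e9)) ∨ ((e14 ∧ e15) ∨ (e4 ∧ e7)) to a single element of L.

e12

e7 ∧ e12 = e12
e11 ∧ e9 = e9
e12 ∧ e9 = e12
e14 ∧ e15 = e10
e4 ∧ e7 = e10
e10 ∨ e10 = e10
e12 ∨ e10 = e12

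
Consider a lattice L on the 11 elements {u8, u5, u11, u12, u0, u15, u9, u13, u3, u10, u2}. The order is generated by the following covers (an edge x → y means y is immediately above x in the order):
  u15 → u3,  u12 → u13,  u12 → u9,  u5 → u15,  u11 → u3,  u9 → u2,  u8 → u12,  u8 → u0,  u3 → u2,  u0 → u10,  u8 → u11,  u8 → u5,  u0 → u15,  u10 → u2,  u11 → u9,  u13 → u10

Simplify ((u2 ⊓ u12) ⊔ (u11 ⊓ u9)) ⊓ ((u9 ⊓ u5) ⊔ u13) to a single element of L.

u2 ∧ u12 = u12
u11 ∧ u9 = u11
u12 ∨ u11 = u9
u9 ∧ u5 = u8
u8 ∨ u13 = u13
u9 ∧ u13 = u12

u12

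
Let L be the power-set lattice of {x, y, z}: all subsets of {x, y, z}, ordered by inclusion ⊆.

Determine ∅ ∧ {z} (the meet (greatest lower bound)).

∅

Common lower bounds of {∅, {z}}: ∅.
The greatest among these is ∅.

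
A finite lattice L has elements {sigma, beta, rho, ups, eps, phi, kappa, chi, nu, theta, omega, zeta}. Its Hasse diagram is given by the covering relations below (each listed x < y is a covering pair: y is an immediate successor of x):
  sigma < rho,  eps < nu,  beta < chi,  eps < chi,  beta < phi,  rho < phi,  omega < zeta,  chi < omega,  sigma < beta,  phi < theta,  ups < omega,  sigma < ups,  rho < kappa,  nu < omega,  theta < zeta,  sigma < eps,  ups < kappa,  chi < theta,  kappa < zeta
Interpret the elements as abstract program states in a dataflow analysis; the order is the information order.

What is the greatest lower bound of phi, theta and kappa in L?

Common lower bounds of {phi, theta, kappa}: rho, sigma.
The greatest among these is rho.

rho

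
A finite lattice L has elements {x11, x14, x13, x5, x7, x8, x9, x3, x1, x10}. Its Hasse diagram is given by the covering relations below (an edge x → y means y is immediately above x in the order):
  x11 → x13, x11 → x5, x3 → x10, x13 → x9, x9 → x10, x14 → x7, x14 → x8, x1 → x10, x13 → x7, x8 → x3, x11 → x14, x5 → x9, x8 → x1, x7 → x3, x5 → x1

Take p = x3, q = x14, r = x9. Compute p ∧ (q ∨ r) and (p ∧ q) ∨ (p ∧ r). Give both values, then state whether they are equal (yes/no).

x3; x7; no

q ∨ r = x10, so p ∧ (q ∨ r) = x3 ∧ x10 = x3.
p ∧ q = x14 and p ∧ r = x13, so (p ∧ q) ∨ (p ∧ r) = x14 ∨ x13 = x7.
Equal: no.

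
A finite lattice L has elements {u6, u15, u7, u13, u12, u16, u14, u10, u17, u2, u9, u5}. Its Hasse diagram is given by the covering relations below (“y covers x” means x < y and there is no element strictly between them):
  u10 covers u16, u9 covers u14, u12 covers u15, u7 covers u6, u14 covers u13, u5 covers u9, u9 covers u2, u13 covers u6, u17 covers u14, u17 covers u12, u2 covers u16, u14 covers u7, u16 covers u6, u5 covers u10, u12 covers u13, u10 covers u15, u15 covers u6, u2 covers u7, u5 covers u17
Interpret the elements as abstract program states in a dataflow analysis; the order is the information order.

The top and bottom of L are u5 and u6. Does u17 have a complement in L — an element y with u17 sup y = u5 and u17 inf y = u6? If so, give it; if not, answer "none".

u16

Need y with u17 ∨ y = u5 and u17 ∧ y = u6.
Checking each element gives: u16.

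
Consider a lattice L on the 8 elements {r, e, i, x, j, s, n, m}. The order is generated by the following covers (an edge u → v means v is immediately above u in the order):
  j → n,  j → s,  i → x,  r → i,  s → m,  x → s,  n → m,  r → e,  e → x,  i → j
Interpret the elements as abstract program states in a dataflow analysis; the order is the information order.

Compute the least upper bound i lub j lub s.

Common upper bounds of {i, j, s}: m, s.
The least among these is s.

s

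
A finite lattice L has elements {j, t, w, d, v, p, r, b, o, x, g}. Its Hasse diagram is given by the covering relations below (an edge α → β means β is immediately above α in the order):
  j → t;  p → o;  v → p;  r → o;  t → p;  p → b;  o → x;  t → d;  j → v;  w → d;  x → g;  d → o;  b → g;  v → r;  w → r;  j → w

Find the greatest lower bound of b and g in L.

b

Common lower bounds of {b, g}: b, j, p, t, v.
The greatest among these is b.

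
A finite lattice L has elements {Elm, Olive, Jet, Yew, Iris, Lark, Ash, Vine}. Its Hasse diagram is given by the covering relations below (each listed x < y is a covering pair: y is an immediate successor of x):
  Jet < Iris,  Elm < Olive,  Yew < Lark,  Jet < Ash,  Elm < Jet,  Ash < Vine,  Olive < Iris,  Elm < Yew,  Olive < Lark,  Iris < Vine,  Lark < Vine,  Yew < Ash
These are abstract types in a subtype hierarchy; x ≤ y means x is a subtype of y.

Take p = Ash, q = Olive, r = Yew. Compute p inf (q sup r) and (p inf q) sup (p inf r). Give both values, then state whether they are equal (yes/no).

Yew; Yew; yes

q sup r = Lark, so p inf (q sup r) = Ash inf Lark = Yew.
p inf q = Elm and p inf r = Yew, so (p inf q) sup (p inf r) = Elm sup Yew = Yew.
Equal: yes.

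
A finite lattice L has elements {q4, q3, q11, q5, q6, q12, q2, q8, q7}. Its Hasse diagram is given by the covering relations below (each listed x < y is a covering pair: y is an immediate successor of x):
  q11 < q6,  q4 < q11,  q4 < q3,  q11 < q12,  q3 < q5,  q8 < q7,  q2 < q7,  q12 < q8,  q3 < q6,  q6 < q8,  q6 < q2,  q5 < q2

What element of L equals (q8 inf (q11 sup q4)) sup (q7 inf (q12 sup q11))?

q12

q11 ∨ q4 = q11
q8 ∧ q11 = q11
q12 ∨ q11 = q12
q7 ∧ q12 = q12
q11 ∨ q12 = q12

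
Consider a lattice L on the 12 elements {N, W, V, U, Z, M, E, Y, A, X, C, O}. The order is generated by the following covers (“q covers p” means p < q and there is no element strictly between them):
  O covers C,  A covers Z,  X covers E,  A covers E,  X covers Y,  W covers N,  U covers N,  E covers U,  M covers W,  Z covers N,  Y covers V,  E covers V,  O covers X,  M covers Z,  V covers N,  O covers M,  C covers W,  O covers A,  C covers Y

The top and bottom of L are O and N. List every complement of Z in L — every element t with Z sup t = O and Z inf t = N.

C, X, Y

Need t with Z ∨ t = O and Z ∧ t = N.
Checking each element gives: C, X, Y.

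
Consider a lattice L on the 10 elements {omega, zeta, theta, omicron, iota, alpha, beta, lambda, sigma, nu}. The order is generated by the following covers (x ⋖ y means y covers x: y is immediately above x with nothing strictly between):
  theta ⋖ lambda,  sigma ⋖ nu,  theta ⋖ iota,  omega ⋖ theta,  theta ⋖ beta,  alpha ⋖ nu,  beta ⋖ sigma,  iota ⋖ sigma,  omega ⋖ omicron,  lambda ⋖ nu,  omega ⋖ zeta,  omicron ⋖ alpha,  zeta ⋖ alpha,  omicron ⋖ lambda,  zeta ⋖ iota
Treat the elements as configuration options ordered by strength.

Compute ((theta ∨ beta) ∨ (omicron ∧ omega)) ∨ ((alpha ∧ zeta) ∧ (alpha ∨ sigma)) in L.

sigma

theta ∨ beta = beta
omicron ∧ omega = omega
beta ∨ omega = beta
alpha ∧ zeta = zeta
alpha ∨ sigma = nu
zeta ∧ nu = zeta
beta ∨ zeta = sigma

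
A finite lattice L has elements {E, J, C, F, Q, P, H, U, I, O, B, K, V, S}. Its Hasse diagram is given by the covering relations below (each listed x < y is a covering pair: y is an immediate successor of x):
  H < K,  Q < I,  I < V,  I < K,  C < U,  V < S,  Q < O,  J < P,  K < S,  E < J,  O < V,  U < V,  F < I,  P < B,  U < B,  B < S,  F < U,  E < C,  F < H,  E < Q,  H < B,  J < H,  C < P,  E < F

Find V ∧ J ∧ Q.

Common lower bounds of {V, J, Q}: E.
The greatest among these is E.

E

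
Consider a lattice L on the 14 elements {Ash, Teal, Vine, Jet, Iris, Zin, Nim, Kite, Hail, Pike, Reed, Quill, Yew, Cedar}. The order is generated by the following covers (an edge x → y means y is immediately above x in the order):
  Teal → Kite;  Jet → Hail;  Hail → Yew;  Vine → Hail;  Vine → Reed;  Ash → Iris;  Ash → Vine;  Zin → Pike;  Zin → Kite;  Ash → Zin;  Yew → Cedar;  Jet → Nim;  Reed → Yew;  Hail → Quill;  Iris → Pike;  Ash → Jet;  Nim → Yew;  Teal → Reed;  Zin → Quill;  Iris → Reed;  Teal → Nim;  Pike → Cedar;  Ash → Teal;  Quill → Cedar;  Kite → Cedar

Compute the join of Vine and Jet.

Common upper bounds of {Vine, Jet}: Cedar, Hail, Quill, Yew.
The least among these is Hail.

Hail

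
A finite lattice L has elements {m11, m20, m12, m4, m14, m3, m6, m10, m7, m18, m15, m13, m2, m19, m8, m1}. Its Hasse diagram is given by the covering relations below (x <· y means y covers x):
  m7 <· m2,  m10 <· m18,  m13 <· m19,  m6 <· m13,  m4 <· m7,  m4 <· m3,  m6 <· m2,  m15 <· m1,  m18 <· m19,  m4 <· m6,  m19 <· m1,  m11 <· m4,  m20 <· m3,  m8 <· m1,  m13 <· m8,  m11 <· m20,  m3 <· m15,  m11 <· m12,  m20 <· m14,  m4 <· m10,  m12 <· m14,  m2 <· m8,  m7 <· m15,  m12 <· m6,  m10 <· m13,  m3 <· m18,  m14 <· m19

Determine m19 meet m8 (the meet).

m13

Common lower bounds of {m19, m8}: m10, m11, m12, m13, m4, m6.
The greatest among these is m13.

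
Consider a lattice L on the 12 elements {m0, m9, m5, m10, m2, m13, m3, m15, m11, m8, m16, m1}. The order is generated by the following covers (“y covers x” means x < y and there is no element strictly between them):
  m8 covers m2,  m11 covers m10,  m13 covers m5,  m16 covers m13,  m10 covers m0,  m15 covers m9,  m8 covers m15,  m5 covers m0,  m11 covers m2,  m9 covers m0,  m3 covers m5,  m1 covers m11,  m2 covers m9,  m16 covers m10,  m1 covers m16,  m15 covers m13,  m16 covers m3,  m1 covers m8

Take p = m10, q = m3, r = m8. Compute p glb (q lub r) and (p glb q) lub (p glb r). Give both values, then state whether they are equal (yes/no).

q lub r = m1, so p glb (q lub r) = m10 glb m1 = m10.
p glb q = m0 and p glb r = m0, so (p glb q) lub (p glb r) = m0 lub m0 = m0.
Equal: no.

m10; m0; no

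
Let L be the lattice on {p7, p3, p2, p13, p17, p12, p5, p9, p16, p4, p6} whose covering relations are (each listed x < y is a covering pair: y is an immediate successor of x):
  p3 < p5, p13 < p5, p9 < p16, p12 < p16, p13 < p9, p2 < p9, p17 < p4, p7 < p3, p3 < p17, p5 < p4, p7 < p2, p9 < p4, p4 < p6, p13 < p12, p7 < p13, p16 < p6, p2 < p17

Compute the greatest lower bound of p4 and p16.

Common lower bounds of {p4, p16}: p13, p2, p7, p9.
The greatest among these is p9.

p9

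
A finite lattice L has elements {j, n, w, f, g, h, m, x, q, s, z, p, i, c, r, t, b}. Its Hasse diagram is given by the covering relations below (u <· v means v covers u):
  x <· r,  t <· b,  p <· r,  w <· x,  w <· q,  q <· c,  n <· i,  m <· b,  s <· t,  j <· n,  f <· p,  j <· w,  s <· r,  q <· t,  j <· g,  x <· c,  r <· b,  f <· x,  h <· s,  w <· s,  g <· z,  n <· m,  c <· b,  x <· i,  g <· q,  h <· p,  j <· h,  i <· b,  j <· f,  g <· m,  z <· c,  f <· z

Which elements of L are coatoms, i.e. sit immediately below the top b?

The coatoms are exactly the elements covered by b: c, i, m, r, t.

c, i, m, r, t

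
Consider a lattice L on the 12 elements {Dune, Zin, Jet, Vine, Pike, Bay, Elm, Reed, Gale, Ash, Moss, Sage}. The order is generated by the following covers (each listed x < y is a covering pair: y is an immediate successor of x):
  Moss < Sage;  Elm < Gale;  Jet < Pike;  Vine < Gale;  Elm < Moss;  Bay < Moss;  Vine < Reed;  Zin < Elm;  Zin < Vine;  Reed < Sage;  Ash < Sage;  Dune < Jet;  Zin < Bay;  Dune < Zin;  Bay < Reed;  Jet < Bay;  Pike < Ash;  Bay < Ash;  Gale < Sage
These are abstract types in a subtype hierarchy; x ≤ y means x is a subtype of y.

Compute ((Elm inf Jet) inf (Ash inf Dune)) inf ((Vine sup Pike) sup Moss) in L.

Dune

Elm ∧ Jet = Dune
Ash ∧ Dune = Dune
Dune ∧ Dune = Dune
Vine ∨ Pike = Sage
Sage ∨ Moss = Sage
Dune ∧ Sage = Dune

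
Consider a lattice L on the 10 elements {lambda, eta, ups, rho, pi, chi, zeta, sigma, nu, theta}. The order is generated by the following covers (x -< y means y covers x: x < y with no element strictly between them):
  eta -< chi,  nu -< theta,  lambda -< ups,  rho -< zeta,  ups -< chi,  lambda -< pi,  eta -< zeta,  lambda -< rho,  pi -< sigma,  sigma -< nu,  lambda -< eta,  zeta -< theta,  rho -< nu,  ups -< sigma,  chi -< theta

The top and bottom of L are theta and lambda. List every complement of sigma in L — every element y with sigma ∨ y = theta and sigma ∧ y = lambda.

Need y with sigma ∨ y = theta and sigma ∧ y = lambda.
Checking each element gives: eta, zeta.

eta, zeta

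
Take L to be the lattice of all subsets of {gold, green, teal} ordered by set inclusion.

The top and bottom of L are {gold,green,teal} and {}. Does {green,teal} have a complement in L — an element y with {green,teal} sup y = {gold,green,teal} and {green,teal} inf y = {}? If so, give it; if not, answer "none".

Need y with {green,teal} ∨ y = {gold,green,teal} and {green,teal} ∧ y = {}.
Checking each element gives: {gold}.

{gold}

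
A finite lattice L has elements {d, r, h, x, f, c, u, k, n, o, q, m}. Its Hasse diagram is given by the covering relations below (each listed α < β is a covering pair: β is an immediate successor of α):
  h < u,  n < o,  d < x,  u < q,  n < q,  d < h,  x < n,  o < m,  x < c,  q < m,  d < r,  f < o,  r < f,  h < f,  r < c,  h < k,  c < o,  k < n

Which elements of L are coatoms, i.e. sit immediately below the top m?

o, q

The coatoms are exactly the elements covered by m: o, q.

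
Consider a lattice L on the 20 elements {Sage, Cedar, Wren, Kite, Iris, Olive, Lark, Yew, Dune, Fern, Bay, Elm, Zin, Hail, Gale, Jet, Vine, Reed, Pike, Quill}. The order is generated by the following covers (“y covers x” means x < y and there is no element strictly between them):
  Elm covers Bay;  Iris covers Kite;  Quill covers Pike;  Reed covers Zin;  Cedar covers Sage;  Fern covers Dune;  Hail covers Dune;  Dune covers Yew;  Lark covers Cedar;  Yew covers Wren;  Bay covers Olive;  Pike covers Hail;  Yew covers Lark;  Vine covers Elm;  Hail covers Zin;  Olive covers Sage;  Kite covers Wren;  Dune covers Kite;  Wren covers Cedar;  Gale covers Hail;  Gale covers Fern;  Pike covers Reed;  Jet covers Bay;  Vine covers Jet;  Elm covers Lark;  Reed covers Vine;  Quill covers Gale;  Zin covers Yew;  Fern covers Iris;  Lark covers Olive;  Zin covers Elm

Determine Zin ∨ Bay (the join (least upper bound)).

Common upper bounds of {Zin, Bay}: Gale, Hail, Pike, Quill, Reed, Zin.
The least among these is Zin.

Zin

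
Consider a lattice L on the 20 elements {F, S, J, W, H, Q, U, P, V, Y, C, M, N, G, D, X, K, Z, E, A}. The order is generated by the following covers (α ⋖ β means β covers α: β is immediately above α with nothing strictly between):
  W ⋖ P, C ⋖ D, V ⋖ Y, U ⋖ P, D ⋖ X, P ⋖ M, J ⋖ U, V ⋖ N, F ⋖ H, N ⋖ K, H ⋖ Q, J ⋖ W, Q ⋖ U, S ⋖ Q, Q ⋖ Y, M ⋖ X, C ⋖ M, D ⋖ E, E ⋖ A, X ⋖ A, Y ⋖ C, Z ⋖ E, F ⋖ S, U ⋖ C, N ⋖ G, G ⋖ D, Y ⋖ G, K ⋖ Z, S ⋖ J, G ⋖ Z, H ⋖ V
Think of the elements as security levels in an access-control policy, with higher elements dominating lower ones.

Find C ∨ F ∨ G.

Common upper bounds of {C, F, G}: A, D, E, X.
The least among these is D.

D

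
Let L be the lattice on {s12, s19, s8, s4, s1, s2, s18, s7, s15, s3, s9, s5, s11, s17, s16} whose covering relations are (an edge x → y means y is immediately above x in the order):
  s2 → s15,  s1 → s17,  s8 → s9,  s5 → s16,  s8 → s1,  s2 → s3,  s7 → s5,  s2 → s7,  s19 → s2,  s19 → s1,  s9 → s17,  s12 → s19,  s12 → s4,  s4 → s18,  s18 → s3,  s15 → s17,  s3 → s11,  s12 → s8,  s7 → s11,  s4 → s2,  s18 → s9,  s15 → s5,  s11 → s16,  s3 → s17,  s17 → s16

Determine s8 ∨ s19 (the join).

Common upper bounds of {s8, s19}: s1, s16, s17.
The least among these is s1.

s1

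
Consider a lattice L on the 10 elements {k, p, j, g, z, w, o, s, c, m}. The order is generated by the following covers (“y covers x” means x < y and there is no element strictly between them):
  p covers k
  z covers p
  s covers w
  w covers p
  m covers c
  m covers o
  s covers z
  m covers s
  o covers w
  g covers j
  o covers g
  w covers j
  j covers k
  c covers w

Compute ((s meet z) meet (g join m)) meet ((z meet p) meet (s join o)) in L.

p

s ∧ z = z
g ∨ m = m
z ∧ m = z
z ∧ p = p
s ∨ o = m
p ∧ m = p
z ∧ p = p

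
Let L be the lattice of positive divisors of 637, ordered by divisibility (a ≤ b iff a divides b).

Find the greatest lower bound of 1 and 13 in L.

1

Common lower bounds of {1, 13}: 1.
The greatest among these is 1.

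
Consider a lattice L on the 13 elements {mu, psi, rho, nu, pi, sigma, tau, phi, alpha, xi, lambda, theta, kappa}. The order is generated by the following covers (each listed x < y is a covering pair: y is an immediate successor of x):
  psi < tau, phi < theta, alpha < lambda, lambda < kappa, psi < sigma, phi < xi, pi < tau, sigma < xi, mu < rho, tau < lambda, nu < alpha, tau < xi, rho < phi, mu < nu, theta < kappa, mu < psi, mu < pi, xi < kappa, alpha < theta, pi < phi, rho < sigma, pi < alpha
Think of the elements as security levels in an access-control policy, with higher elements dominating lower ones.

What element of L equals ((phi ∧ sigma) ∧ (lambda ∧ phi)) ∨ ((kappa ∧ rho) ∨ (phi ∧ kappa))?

phi

phi ∧ sigma = rho
lambda ∧ phi = pi
rho ∧ pi = mu
kappa ∧ rho = rho
phi ∧ kappa = phi
rho ∨ phi = phi
mu ∨ phi = phi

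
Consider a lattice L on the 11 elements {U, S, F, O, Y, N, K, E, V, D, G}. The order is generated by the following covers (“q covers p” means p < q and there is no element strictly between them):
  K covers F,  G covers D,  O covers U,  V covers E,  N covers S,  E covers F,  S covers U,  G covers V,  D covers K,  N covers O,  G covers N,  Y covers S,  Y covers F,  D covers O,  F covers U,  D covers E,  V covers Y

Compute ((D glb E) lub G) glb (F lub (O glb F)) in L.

D ∧ E = E
E ∨ G = G
O ∧ F = U
F ∨ U = F
G ∧ F = F

F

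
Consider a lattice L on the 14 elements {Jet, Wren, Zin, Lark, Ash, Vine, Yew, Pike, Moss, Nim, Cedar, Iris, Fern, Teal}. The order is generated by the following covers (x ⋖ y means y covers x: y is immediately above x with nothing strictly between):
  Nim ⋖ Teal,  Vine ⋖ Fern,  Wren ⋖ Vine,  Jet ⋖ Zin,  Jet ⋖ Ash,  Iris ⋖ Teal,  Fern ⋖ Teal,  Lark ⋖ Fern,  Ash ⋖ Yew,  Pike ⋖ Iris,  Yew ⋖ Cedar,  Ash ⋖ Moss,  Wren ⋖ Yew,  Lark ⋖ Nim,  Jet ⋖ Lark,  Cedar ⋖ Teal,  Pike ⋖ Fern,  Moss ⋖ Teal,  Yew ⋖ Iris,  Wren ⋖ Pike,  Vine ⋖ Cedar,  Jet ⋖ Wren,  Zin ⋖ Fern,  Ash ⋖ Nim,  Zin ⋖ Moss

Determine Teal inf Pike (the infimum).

Pike

Common lower bounds of {Teal, Pike}: Jet, Pike, Wren.
The greatest among these is Pike.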